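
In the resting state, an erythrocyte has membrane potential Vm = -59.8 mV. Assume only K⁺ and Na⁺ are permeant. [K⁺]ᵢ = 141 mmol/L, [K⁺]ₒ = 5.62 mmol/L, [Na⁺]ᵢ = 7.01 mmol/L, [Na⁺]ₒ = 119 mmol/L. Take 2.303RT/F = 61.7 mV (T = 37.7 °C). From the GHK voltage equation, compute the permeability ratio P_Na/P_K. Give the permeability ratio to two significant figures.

Let α = P_Na/P_K. GHK: Vm = 61.7·log₁₀[(Kₒ + α·Naₒ)/(Kᵢ + α·Naᵢ)].
10^(Vm/61.7) = 10^(-59.8/61.7) = 0.10735
So 0.10735·(Kᵢ + α·Naᵢ) = Kₒ + α·Naₒ → α = (0.10735·141.0 − 5.62) / (119.0 − 0.10735·7.01)
α = (15.14 − 5.62) / (119.0 − 0.7525) = 9.516/118.2 = 0.08048

0.080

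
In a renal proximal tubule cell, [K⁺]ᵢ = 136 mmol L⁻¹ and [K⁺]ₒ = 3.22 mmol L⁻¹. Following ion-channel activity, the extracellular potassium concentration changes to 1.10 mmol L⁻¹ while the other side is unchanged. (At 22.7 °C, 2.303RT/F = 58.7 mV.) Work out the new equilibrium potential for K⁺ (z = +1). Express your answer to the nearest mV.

After the shift: [K⁺]_out = 1.10, [K⁺]_in = 136 mmol L⁻¹.
E_new = (58.7/1)·log₁₀(1.10/136) = 58.70 · (-2.0921) = -122.81 mV

-123 mV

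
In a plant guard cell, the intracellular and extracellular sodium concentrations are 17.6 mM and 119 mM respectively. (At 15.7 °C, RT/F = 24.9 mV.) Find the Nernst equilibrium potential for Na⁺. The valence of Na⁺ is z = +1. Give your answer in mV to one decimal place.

47.6 mV

E = (24.9/z) · ln([Na⁺]_out/[Na⁺]_in) with z = +1.
= (24.9/1) · ln(119/17.6) = 24.90 · ln(6.761)
= 24.90 · (1.9112) = 47.59 mV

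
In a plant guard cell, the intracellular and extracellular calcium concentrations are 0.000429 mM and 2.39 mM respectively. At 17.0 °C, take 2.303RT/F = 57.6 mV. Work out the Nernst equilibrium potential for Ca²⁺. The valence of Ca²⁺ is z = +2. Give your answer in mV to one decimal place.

E = (57.6/z) · log₁₀([Ca²⁺]_out/[Ca²⁺]_in) with z = +2.
= (57.6/2) · log₁₀(2.39/0.000429) = 28.80 · log₁₀(5571)
= 28.80 · (3.7459) = 107.88 mV

107.9 mV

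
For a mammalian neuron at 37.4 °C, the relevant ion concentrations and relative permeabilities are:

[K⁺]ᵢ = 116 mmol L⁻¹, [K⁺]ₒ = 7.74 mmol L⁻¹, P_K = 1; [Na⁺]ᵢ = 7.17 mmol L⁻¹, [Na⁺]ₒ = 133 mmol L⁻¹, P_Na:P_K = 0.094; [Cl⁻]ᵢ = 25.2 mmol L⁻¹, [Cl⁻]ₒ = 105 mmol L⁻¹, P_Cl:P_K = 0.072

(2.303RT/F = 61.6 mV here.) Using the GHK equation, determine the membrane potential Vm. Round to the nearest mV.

-46 mV

Vm = 61.6 · log₁₀[(Σ P·[cation]ₒ + Σ P·[anion]ᵢ) / (Σ P·[cation]ᵢ + Σ P·[anion]ₒ)]
Numerator = 1×7.74 + 0.094×133 + 0.072×25.2 = 22.06
Denominator = 1×116 + 0.094×7.17 + 0.072×105 = 124.2
Vm = 61.6 · log₁₀(0.17754) = 61.6 × (-0.7507) = -46.24 mV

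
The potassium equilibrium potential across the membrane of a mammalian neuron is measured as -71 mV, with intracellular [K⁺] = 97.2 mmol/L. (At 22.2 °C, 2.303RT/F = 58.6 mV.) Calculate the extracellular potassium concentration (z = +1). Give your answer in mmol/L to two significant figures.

6.0 mmol/L

Nernst: E = (58.6/1) · log₁₀([out]/[in]), so log₁₀([out]/[in]) = -71.0 × 1 / 58.6 = -1.2116.
[out]/[in] = 10^(-1.2116) = 0.06143.
[out] = 0.06143 × 97.2 = 5.971 mmol/L.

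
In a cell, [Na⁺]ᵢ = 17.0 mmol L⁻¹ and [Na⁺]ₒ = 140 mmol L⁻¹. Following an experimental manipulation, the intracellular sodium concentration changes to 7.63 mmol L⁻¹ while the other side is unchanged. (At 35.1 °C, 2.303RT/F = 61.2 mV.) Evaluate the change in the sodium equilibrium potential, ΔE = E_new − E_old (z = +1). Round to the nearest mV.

21 mV

E_old = (61.2/1)·log₁₀(140/17.0) = 56.04 mV
E_new = (61.2/1)·log₁₀(140/7.63) = 77.33 mV
ΔE = 77.33 − (56.04) = 21.29 mV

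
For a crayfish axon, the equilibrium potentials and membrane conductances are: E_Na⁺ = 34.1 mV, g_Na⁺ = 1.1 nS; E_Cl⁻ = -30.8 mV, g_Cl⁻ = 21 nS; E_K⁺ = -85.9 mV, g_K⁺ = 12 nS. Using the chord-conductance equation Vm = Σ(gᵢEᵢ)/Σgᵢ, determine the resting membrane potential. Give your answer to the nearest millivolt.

-48 mV

Σ gᵢEᵢ = 1.1·(34.1) + 21·(-30.8) + 12·(-85.9) = -1640.09
Σ gᵢ = 1.1 + 21 + 12 = 34.1
Vm = -1640.09 / 34.1 = -48.10 mV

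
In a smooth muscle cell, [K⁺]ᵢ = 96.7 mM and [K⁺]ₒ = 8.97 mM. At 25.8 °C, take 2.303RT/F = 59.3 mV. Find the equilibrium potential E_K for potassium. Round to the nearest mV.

-61 mV

E = (59.3/z) · log₁₀([K⁺]_out/[K⁺]_in) with z = +1.
= (59.3/1) · log₁₀(8.97/96.7) = 59.30 · log₁₀(0.09276)
= 59.30 · (-1.0326) = -61.24 mV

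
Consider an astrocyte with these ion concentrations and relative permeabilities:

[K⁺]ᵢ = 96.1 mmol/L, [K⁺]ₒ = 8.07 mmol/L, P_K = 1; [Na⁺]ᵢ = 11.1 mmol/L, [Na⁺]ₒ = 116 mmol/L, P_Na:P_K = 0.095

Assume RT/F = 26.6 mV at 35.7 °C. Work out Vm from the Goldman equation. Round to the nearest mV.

-43 mV

Vm = 26.6 · ln[(Σ P·[cation]ₒ + Σ P·[anion]ᵢ) / (Σ P·[cation]ᵢ + Σ P·[anion]ₒ)]
Numerator = 1×8.07 + 0.095×116 = 19.09
Denominator = 1×96.1 + 0.095×11.1 = 97.15
Vm = 26.6 · ln(0.19649) = 26.6 × (-1.6271) = -43.28 mV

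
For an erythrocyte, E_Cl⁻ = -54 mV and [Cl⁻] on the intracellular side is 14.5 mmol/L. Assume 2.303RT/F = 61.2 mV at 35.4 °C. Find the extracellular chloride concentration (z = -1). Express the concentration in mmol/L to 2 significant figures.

110 mmol/L

Nernst: E = (61.2/-1) · log₁₀([out]/[in]), so log₁₀([out]/[in]) = -54.0 × -1 / 61.2 = 0.8824.
[out]/[in] = 10^(0.8824) = 7.627.
[out] = 7.627 × 14.5 = 110.6 mmol/L.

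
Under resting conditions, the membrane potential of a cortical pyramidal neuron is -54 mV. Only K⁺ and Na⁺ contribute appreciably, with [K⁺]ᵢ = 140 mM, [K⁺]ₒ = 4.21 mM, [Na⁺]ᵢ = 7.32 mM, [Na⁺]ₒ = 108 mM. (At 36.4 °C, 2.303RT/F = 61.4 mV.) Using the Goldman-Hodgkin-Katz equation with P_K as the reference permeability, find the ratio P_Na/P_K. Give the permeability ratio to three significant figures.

Let α = P_Na/P_K. GHK: Vm = 61.4·log₁₀[(Kₒ + α·Naₒ)/(Kᵢ + α·Naᵢ)].
10^(Vm/61.4) = 10^(-54.0/61.4) = 0.13198
So 0.13198·(Kᵢ + α·Naᵢ) = Kₒ + α·Naₒ → α = (0.13198·140.0 − 4.21) / (108.0 − 0.13198·7.32)
α = (18.48 − 4.21) / (108.0 − 0.9661) = 14.27/107 = 0.1333

0.133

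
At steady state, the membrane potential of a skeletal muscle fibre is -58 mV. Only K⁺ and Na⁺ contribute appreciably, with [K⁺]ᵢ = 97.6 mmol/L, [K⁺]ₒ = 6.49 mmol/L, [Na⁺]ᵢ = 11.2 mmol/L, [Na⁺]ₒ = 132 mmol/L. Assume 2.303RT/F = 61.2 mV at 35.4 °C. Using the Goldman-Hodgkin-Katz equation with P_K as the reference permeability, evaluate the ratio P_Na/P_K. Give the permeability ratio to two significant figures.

0.035

Let α = P_Na/P_K. GHK: Vm = 61.2·log₁₀[(Kₒ + α·Naₒ)/(Kᵢ + α·Naᵢ)].
10^(Vm/61.2) = 10^(-58.0/61.2) = 0.11279
So 0.11279·(Kᵢ + α·Naᵢ) = Kₒ + α·Naₒ → α = (0.11279·97.6 − 6.49) / (132.0 − 0.11279·11.2)
α = (11.01 − 6.49) / (132.0 − 1.263) = 4.519/130.7 = 0.03456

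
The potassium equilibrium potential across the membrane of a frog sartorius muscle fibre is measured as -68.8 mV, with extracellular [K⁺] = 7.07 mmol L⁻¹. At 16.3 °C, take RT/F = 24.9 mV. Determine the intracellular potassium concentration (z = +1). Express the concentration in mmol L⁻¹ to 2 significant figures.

110 mmol L⁻¹

Nernst: E = (24.9/1) · ln([out]/[in]), so ln([out]/[in]) = -68.8 × 1 / 24.9 = -2.7631.
[out]/[in] = e^(-2.7631) = 0.0631.
[in] = 7.07 / 0.0631 = 112 mmol L⁻¹.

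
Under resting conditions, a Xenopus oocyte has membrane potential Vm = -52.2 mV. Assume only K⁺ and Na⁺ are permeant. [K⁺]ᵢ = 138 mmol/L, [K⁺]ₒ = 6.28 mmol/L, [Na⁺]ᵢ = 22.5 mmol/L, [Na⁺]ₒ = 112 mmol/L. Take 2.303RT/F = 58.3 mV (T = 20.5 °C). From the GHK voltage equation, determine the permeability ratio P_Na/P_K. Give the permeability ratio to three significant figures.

0.103

Let α = P_Na/P_K. GHK: Vm = 58.3·log₁₀[(Kₒ + α·Naₒ)/(Kᵢ + α·Naᵢ)].
10^(Vm/58.3) = 10^(-52.2/58.3) = 0.12724
So 0.12724·(Kᵢ + α·Naᵢ) = Kₒ + α·Naₒ → α = (0.12724·138.0 − 6.28) / (112.0 − 0.12724·22.5)
α = (17.56 − 6.28) / (112.0 − 2.863) = 11.28/109.1 = 0.1034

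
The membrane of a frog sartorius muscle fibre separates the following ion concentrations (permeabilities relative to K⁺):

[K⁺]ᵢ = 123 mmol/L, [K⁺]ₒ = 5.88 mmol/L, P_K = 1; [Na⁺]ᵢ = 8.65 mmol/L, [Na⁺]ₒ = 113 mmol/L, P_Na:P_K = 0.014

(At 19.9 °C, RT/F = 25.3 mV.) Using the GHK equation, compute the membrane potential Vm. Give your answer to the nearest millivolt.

Vm = 25.3 · ln[(Σ P·[cation]ₒ + Σ P·[anion]ᵢ) / (Σ P·[cation]ᵢ + Σ P·[anion]ₒ)]
Numerator = 1×5.88 + 0.014×113 = 7.462
Denominator = 1×123 + 0.014×8.65 = 123.1
Vm = 25.3 · ln(0.060607) = 25.3 × (-2.8033) = -70.92 mV

-71 mV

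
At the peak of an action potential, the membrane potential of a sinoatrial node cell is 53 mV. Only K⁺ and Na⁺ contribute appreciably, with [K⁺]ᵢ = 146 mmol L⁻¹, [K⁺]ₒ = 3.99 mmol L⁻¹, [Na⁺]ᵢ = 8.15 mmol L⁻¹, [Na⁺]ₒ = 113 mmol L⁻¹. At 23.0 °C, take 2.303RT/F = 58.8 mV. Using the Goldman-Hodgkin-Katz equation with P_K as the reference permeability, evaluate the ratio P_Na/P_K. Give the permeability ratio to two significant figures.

Let α = P_Na/P_K. GHK: Vm = 58.8·log₁₀[(Kₒ + α·Naₒ)/(Kᵢ + α·Naᵢ)].
10^(Vm/58.8) = 10^(53.0/58.8) = 7.9682
So 7.9682·(Kᵢ + α·Naᵢ) = Kₒ + α·Naₒ → α = (7.9682·146.0 − 3.99) / (113.0 − 7.9682·8.15)
α = (1163 − 3.99) / (113.0 − 64.94) = 1159/48.06 = 24.12

24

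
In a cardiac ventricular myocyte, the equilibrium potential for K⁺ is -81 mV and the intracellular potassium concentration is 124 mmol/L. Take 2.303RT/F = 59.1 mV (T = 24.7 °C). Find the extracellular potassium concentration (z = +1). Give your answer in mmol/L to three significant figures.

5.28 mmol/L

Nernst: E = (59.1/1) · log₁₀([out]/[in]), so log₁₀([out]/[in]) = -81.0 × 1 / 59.1 = -1.3706.
[out]/[in] = 10^(-1.3706) = 0.0426.
[out] = 0.0426 × 124 = 5.283 mmol/L.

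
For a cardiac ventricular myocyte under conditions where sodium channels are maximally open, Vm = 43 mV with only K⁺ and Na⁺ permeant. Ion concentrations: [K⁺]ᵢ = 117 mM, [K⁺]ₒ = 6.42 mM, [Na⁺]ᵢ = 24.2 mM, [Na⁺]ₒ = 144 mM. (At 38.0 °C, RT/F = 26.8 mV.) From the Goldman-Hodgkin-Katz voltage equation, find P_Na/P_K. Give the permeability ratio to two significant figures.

Let α = P_Na/P_K. GHK: Vm = 26.8·ln[(Kₒ + α·Naₒ)/(Kᵢ + α·Naᵢ)].
e^(Vm/26.8) = e^(43.0/26.8) = 4.9753
So 4.9753·(Kᵢ + α·Naᵢ) = Kₒ + α·Naₒ → α = (4.9753·117.0 − 6.42) / (144.0 − 4.9753·24.2)
α = (582.1 − 6.42) / (144.0 − 120.4) = 575.7/23.6 = 24.39

24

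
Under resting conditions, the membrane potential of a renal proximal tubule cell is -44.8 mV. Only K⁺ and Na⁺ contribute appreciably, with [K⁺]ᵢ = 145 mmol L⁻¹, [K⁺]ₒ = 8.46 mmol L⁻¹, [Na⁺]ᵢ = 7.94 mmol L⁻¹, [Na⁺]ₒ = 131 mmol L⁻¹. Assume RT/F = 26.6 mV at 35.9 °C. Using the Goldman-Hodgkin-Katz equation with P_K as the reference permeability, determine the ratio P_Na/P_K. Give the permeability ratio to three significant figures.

Let α = P_Na/P_K. GHK: Vm = 26.6·ln[(Kₒ + α·Naₒ)/(Kᵢ + α·Naᵢ)].
e^(Vm/26.6) = e^(-44.8/26.6) = 0.18559
So 0.18559·(Kᵢ + α·Naᵢ) = Kₒ + α·Naₒ → α = (0.18559·145.0 − 8.46) / (131.0 − 0.18559·7.94)
α = (26.91 − 8.46) / (131.0 − 1.474) = 18.45/129.5 = 0.1424

0.142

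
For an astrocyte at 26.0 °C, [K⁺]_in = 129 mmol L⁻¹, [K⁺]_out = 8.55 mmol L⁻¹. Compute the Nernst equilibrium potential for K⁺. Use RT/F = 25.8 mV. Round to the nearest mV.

-70 mV

E = (25.8/z) · ln([K⁺]_out/[K⁺]_in) with z = +1.
= (25.8/1) · ln(8.55/129) = 25.80 · ln(0.06628)
= 25.80 · (-2.7139) = -70.02 mV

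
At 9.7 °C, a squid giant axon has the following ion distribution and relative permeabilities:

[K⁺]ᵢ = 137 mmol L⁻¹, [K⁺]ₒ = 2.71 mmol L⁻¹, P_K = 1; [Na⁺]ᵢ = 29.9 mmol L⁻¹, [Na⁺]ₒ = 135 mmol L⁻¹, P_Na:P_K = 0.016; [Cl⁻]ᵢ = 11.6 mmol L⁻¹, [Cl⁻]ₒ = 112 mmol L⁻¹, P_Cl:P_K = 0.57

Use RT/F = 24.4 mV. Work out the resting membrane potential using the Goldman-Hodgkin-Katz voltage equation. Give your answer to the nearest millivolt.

-70 mV

Vm = 24.4 · ln[(Σ P·[cation]ₒ + Σ P·[anion]ᵢ) / (Σ P·[cation]ᵢ + Σ P·[anion]ₒ)]
Numerator = 1×2.71 + 0.016×135 + 0.57×11.6 = 11.48
Denominator = 1×137 + 0.016×29.9 + 0.57×112 = 201.3
Vm = 24.4 · ln(0.057034) = 24.4 × (-2.8641) = -69.88 mV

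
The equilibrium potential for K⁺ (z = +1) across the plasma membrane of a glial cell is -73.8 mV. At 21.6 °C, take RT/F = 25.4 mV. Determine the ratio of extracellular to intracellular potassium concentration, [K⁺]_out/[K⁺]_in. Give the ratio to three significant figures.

0.0547

ln([out]/[in]) = E·z/(25.4) = -73.8 × 1 / 25.4 = -2.9055
[out]/[in] = e^(-2.9055) = 0.05472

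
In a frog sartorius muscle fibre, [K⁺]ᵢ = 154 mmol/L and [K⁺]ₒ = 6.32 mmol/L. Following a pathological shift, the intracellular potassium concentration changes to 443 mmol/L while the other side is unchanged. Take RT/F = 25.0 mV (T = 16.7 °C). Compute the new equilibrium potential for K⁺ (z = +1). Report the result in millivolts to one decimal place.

-106.2 mV

After the shift: [K⁺]_out = 6.32, [K⁺]_in = 443 mmol/L.
E_new = (25.0/1)·ln(6.32/443) = 25.00 · (-4.2499) = -106.25 mV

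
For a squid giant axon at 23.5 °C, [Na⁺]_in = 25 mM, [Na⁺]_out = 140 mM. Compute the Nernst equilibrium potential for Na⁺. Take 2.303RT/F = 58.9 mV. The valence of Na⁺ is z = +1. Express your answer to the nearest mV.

E = (58.9/z) · log₁₀([Na⁺]_out/[Na⁺]_in) with z = +1.
= (58.9/1) · log₁₀(140/25) = 58.90 · log₁₀(5.6)
= 58.90 · (0.7482) = 44.07 mV

44 mV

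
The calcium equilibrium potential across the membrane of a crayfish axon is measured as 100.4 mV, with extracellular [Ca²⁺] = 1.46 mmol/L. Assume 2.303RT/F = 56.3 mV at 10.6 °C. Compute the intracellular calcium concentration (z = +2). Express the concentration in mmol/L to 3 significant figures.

Nernst: E = (56.3/2) · log₁₀([out]/[in]), so log₁₀([out]/[in]) = 100.4 × 2 / 56.3 = 3.5666.
[out]/[in] = 10^(3.5666) = 3686.
[in] = 1.46 / 3686 = 0.000396 mmol/L.

0.000396 mmol/L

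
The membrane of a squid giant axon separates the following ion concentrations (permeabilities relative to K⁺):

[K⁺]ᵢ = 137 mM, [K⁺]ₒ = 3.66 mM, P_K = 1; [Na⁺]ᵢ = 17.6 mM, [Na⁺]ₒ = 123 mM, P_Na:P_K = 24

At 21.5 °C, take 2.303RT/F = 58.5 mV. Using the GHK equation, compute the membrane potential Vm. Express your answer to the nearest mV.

42 mV

Vm = 58.5 · log₁₀[(Σ P·[cation]ₒ + Σ P·[anion]ᵢ) / (Σ P·[cation]ᵢ + Σ P·[anion]ₒ)]
Numerator = 1×3.66 + 24×123 = 2956
Denominator = 1×137 + 24×17.6 = 559.4
Vm = 58.5 · log₁₀(5.2836) = 58.5 × (0.7229) = 42.29 mV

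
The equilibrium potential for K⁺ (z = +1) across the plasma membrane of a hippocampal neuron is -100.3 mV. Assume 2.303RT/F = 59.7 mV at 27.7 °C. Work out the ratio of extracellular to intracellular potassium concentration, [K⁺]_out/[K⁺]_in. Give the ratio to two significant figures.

0.021

log₁₀([out]/[in]) = E·z/(59.7) = -100.3 × 1 / 59.7 = -1.6801
[out]/[in] = 10^(-1.6801) = 0.02089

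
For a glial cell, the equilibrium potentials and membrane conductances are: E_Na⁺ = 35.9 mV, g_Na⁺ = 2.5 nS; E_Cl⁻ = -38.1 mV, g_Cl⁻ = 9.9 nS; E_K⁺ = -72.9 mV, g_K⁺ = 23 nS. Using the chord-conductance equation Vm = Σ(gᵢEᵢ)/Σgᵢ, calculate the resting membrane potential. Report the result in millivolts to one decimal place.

-55.5 mV

Σ gᵢEᵢ = 2.5·(35.9) + 9.9·(-38.1) + 23·(-72.9) = -1964.14
Σ gᵢ = 2.5 + 9.9 + 23 = 35.4
Vm = -1964.14 / 35.4 = -55.48 mV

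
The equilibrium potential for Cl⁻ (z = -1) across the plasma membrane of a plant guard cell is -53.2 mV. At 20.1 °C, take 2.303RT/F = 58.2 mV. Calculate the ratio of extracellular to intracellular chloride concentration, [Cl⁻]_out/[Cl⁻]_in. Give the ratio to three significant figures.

log₁₀([out]/[in]) = E·z/(58.2) = -53.2 × -1 / 58.2 = 0.9141
[out]/[in] = 10^(0.9141) = 8.205

8.21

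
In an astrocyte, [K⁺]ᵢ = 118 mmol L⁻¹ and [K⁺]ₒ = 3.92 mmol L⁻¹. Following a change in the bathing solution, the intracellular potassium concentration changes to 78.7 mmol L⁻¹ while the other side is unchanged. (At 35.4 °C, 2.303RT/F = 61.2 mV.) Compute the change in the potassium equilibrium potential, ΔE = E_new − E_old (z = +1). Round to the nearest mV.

E_old = (61.2/1)·log₁₀(3.92/118) = -90.49 mV
E_new = (61.2/1)·log₁₀(3.92/78.7) = -79.72 mV
ΔE = -79.72 − (-90.49) = 10.77 mV

11 mV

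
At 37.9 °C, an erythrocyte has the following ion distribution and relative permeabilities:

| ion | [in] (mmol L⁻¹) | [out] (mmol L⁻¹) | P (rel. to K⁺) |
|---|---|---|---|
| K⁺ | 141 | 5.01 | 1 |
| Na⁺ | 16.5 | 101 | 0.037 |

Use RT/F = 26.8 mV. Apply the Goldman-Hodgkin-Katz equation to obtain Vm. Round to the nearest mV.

-75 mV

Vm = 26.8 · ln[(Σ P·[cation]ₒ + Σ P·[anion]ᵢ) / (Σ P·[cation]ᵢ + Σ P·[anion]ₒ)]
Numerator = 1×5.01 + 0.037×101 = 8.747
Denominator = 1×141 + 0.037×16.5 = 141.6
Vm = 26.8 · ln(0.061768) = 26.8 × (-2.7844) = -74.62 mV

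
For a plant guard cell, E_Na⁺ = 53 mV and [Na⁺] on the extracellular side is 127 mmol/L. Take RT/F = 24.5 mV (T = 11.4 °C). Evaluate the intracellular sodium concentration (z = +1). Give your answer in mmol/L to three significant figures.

14.6 mmol/L

Nernst: E = (24.5/1) · ln([out]/[in]), so ln([out]/[in]) = 53.0 × 1 / 24.5 = 2.1633.
[out]/[in] = e^(2.1633) = 8.699.
[in] = 127 / 8.699 = 14.6 mmol/L.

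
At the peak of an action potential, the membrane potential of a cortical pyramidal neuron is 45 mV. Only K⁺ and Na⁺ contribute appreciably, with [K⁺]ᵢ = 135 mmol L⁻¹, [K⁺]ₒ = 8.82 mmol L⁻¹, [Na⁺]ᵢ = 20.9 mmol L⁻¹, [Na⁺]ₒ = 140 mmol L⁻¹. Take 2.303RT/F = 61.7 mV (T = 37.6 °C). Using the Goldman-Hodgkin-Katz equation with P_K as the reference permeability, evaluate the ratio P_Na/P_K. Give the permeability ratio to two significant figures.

26

Let α = P_Na/P_K. GHK: Vm = 61.7·log₁₀[(Kₒ + α·Naₒ)/(Kᵢ + α·Naᵢ)].
10^(Vm/61.7) = 10^(45.0/61.7) = 5.3621
So 5.3621·(Kᵢ + α·Naᵢ) = Kₒ + α·Naₒ → α = (5.3621·135.0 − 8.82) / (140.0 − 5.3621·20.9)
α = (723.9 − 8.82) / (140.0 − 112.1) = 715.1/27.93 = 25.6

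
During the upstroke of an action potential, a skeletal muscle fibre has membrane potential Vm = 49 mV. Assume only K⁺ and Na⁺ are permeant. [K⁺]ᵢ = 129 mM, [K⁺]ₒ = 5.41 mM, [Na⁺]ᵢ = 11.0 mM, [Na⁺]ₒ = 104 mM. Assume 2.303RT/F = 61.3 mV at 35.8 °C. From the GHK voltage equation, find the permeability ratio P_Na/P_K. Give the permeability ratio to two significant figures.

Let α = P_Na/P_K. GHK: Vm = 61.3·log₁₀[(Kₒ + α·Naₒ)/(Kᵢ + α·Naᵢ)].
10^(Vm/61.3) = 10^(49.0/61.3) = 6.3001
So 6.3001·(Kᵢ + α·Naᵢ) = Kₒ + α·Naₒ → α = (6.3001·129.0 − 5.41) / (104.0 − 6.3001·11.0)
α = (812.7 − 5.41) / (104.0 − 69.3) = 807.3/34.7 = 23.27

23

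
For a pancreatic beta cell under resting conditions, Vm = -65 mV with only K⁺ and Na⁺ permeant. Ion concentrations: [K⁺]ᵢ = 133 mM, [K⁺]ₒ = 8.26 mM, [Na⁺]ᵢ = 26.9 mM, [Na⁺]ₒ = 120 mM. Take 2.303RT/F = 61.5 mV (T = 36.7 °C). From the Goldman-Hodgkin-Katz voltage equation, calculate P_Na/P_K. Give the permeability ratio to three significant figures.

0.0290

Let α = P_Na/P_K. GHK: Vm = 61.5·log₁₀[(Kₒ + α·Naₒ)/(Kᵢ + α·Naᵢ)].
10^(Vm/61.5) = 10^(-65.0/61.5) = 0.087718
So 0.087718·(Kᵢ + α·Naᵢ) = Kₒ + α·Naₒ → α = (0.087718·133.0 − 8.26) / (120.0 − 0.087718·26.9)
α = (11.67 − 8.26) / (120.0 − 2.36) = 3.407/117.6 = 0.02896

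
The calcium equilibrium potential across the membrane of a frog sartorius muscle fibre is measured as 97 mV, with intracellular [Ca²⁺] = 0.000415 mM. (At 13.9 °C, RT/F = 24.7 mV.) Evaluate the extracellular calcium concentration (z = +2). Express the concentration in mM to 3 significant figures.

1.07 mM

Nernst: E = (24.7/2) · ln([out]/[in]), so ln([out]/[in]) = 97.0 × 2 / 24.7 = 7.8543.
[out]/[in] = e^(7.8543) = 2577.
[out] = 2577 × 0.000415 = 1.069 mM.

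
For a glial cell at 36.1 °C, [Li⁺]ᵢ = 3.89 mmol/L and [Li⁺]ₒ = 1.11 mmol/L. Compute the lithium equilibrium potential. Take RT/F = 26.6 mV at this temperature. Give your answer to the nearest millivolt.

E = (26.6/z) · ln([Li⁺]_out/[Li⁺]_in) with z = +1.
= (26.6/1) · ln(1.11/3.89) = 26.60 · ln(0.2853)
= 26.60 · (-1.2540) = -33.36 mV

-33 mV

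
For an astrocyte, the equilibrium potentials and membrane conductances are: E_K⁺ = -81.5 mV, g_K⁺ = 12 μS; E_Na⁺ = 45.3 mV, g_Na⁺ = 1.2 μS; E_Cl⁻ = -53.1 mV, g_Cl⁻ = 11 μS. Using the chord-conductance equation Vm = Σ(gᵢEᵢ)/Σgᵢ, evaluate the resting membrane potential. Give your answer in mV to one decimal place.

Σ gᵢEᵢ = 12·(-81.5) + 1.2·(45.3) + 11·(-53.1) = -1507.74
Σ gᵢ = 12 + 1.2 + 11 = 24.2
Vm = -1507.74 / 24.2 = -62.30 mV

-62.3 mV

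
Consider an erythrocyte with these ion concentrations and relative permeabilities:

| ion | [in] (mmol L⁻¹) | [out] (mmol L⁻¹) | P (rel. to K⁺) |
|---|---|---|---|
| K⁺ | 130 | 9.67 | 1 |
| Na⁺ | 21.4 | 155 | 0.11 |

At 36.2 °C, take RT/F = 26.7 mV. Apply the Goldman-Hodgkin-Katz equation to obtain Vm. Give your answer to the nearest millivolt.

Vm = 26.7 · ln[(Σ P·[cation]ₒ + Σ P·[anion]ᵢ) / (Σ P·[cation]ᵢ + Σ P·[anion]ₒ)]
Numerator = 1×9.67 + 0.11×155 = 26.72
Denominator = 1×130 + 0.11×21.4 = 132.4
Vm = 26.7 · ln(0.20188) = 26.7 × (-1.6001) = -42.72 mV

-43 mV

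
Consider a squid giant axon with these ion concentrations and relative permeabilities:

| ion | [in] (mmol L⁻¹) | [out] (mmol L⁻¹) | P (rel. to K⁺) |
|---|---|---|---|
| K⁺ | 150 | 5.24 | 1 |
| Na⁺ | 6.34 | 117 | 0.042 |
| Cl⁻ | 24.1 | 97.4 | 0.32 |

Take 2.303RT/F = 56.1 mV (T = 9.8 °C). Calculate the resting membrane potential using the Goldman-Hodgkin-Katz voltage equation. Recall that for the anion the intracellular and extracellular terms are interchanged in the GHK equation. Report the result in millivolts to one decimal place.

-56.5 mV

Vm = 56.1 · log₁₀[(Σ P·[cation]ₒ + Σ P·[anion]ᵢ) / (Σ P·[cation]ᵢ + Σ P·[anion]ₒ)]
Numerator = 1×5.24 + 0.042×117 + 0.32×24.1 = 17.87
Denominator = 1×150 + 0.042×6.34 + 0.32×97.4 = 181.4
Vm = 56.1 · log₁₀(0.098471) = 56.1 × (-1.0067) = -56.48 mV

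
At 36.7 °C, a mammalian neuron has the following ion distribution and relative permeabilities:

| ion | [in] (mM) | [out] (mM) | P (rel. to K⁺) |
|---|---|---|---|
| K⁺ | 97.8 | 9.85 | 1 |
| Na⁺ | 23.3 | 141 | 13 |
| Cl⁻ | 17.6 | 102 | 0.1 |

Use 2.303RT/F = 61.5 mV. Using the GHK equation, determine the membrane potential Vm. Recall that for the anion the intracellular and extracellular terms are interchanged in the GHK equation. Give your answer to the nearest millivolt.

40 mV

Vm = 61.5 · log₁₀[(Σ P·[cation]ₒ + Σ P·[anion]ᵢ) / (Σ P·[cation]ᵢ + Σ P·[anion]ₒ)]
Numerator = 1×9.85 + 13×141 + 0.1×17.6 = 1845
Denominator = 1×97.8 + 13×23.3 + 0.1×102 = 410.9
Vm = 61.5 · log₁₀(4.4892) = 61.5 × (0.6522) = 40.11 mV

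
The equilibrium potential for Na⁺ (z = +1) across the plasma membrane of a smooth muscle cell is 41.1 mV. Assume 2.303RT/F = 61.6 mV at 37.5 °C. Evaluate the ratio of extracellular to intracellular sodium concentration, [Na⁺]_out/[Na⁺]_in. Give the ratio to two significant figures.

4.6

log₁₀([out]/[in]) = E·z/(61.6) = 41.1 × 1 / 61.6 = 0.6672
[out]/[in] = 10^(0.6672) = 4.647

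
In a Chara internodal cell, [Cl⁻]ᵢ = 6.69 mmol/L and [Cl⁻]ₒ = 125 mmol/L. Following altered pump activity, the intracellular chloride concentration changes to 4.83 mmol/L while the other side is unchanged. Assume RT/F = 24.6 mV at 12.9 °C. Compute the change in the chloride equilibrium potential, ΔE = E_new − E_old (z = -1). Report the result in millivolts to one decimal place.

E_old = (24.6/-1)·ln(125/6.69) = -72.02 mV
E_new = (24.6/-1)·ln(125/4.83) = -80.04 mV
ΔE = -80.04 − (-72.02) = -8.01 mV

-8.0 mV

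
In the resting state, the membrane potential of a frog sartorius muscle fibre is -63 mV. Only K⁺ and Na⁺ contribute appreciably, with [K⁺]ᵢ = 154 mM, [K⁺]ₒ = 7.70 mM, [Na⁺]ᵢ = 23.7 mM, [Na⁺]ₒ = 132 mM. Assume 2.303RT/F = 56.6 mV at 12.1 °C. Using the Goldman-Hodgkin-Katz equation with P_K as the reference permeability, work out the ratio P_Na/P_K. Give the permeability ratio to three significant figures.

0.0320

Let α = P_Na/P_K. GHK: Vm = 56.6·log₁₀[(Kₒ + α·Naₒ)/(Kᵢ + α·Naᵢ)].
10^(Vm/56.6) = 10^(-63.0/56.6) = 0.077077
So 0.077077·(Kᵢ + α·Naᵢ) = Kₒ + α·Naₒ → α = (0.077077·154.0 − 7.7) / (132.0 − 0.077077·23.7)
α = (11.87 − 7.7) / (132.0 − 1.827) = 4.17/130.2 = 0.03203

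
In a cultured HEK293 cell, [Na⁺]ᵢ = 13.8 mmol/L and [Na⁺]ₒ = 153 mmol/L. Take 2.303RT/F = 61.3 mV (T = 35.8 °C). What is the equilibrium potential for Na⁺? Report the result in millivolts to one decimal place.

64.0 mV

E = (61.3/z) · log₁₀([Na⁺]_out/[Na⁺]_in) with z = +1.
= (61.3/1) · log₁₀(153/13.8) = 61.30 · log₁₀(11.09)
= 61.30 · (1.0448) = 64.05 mV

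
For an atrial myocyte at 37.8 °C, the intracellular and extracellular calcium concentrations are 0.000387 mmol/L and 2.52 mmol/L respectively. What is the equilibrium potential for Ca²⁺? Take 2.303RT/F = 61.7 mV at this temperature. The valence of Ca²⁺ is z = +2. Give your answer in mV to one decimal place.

117.7 mV

E = (61.7/z) · log₁₀([Ca²⁺]_out/[Ca²⁺]_in) with z = +2.
= (61.7/2) · log₁₀(2.52/0.000387) = 30.85 · log₁₀(6512)
= 30.85 · (3.8137) = 117.65 mV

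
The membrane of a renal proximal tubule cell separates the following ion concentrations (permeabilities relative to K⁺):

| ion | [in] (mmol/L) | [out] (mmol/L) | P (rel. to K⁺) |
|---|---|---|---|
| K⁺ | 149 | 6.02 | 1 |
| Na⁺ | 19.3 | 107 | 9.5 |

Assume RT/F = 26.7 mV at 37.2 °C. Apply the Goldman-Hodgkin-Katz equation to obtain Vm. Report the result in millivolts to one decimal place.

Vm = 26.7 · ln[(Σ P·[cation]ₒ + Σ P·[anion]ᵢ) / (Σ P·[cation]ᵢ + Σ P·[anion]ₒ)]
Numerator = 1×6.02 + 9.5×107 = 1023
Denominator = 1×149 + 9.5×19.3 = 332.4
Vm = 26.7 · ln(3.0766) = 26.7 × (1.1238) = 30.01 mV

30.0 mV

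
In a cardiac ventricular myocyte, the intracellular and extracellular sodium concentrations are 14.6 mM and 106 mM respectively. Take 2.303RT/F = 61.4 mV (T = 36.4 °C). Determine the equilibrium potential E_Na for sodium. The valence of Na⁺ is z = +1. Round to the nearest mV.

53 mV

E = (61.4/z) · log₁₀([Na⁺]_out/[Na⁺]_in) with z = +1.
= (61.4/1) · log₁₀(106/14.6) = 61.40 · log₁₀(7.26)
= 61.40 · (0.8610) = 52.86 mV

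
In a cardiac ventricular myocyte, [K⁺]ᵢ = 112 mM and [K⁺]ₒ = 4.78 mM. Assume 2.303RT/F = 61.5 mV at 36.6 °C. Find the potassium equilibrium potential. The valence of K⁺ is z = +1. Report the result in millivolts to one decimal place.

-84.2 mV

E = (61.5/z) · log₁₀([K⁺]_out/[K⁺]_in) with z = +1.
= (61.5/1) · log₁₀(4.78/112) = 61.50 · log₁₀(0.04268)
= 61.50 · (-1.3698) = -84.24 mV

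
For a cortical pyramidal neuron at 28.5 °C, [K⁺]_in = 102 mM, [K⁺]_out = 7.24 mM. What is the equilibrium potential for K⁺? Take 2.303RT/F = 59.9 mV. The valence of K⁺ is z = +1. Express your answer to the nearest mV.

E = (59.9/z) · log₁₀([K⁺]_out/[K⁺]_in) with z = +1.
= (59.9/1) · log₁₀(7.24/102) = 59.90 · log₁₀(0.07098)
= 59.90 · (-1.1489) = -68.82 mV

-69 mV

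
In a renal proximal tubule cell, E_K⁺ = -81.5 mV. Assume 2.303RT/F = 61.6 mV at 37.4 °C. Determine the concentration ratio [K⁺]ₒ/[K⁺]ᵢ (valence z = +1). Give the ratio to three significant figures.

0.0475

log₁₀([out]/[in]) = E·z/(61.6) = -81.5 × 1 / 61.6 = -1.3231
[out]/[in] = 10^(-1.3231) = 0.04753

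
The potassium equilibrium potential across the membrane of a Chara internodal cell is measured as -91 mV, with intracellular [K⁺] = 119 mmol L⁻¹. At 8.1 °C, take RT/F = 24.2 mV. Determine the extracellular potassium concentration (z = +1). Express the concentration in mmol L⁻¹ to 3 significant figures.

Nernst: E = (24.2/1) · ln([out]/[in]), so ln([out]/[in]) = -91.0 × 1 / 24.2 = -3.7603.
[out]/[in] = e^(-3.7603) = 0.02328.
[out] = 0.02328 × 119 = 2.77 mmol L⁻¹.

2.77 mmol L⁻¹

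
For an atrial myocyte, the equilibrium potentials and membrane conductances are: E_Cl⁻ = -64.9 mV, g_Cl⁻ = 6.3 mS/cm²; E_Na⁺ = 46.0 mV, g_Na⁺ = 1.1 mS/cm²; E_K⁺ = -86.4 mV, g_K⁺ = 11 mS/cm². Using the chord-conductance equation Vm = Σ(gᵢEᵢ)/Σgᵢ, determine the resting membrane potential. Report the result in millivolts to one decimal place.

Σ gᵢEᵢ = 6.3·(-64.9) + 1.1·(46.0) + 11·(-86.4) = -1308.67
Σ gᵢ = 6.3 + 1.1 + 11 = 18.4
Vm = -1308.67 / 18.4 = -71.12 mV

-71.1 mV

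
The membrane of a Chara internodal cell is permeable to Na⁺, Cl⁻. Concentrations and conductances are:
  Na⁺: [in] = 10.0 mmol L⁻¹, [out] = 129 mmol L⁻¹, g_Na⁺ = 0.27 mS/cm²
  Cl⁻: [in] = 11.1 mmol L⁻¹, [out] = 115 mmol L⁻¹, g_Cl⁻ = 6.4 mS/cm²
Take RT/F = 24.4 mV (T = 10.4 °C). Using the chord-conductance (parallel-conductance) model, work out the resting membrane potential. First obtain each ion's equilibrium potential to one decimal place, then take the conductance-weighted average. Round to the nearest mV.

E_Na⁺ = (24.4/1)·ln(129/10.0) = 62.4 mV
E_Cl⁻ = (24.4/-1)·ln(115/11.1) = -57.0 mV
Vm = (Σ gᵢEᵢ)/(Σ gᵢ) = (0.27·62.4 + 6.4·-57.0) / (0.27 + 6.4)
= -347.95 / 6.67 = -52.17 mV

-52 mV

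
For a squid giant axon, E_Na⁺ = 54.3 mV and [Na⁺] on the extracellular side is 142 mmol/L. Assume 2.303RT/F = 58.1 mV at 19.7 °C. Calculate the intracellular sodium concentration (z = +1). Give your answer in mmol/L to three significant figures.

Nernst: E = (58.1/1) · log₁₀([out]/[in]), so log₁₀([out]/[in]) = 54.3 × 1 / 58.1 = 0.9346.
[out]/[in] = 10^(0.9346) = 8.602.
[in] = 142 / 8.602 = 16.51 mmol/L.

16.5 mmol/L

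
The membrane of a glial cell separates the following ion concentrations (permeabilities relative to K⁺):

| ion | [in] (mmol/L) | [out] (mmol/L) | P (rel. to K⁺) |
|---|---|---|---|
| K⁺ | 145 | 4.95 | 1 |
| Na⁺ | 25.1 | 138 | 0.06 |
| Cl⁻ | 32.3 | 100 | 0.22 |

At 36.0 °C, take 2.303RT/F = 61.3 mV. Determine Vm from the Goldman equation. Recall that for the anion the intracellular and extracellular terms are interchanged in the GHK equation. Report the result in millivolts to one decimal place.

Vm = 61.3 · log₁₀[(Σ P·[cation]ₒ + Σ P·[anion]ᵢ) / (Σ P·[cation]ᵢ + Σ P·[anion]ₒ)]
Numerator = 1×4.95 + 0.06×138 + 0.22×32.3 = 20.34
Denominator = 1×145 + 0.06×25.1 + 0.22×100 = 168.5
Vm = 61.3 · log₁₀(0.12068) = 61.3 × (-0.9183) = -56.29 mV

-56.3 mV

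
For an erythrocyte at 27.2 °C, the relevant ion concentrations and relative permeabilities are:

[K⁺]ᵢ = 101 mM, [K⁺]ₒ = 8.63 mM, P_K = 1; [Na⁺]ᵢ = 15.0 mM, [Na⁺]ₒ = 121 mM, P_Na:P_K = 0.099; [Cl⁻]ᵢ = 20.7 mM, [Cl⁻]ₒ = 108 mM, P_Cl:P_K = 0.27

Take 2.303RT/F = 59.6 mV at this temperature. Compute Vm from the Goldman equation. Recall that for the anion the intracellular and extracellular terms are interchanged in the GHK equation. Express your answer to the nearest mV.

-42 mV

Vm = 59.6 · log₁₀[(Σ P·[cation]ₒ + Σ P·[anion]ᵢ) / (Σ P·[cation]ᵢ + Σ P·[anion]ₒ)]
Numerator = 1×8.63 + 0.099×121 + 0.27×20.7 = 26.2
Denominator = 1×101 + 0.099×15.0 + 0.27×108 = 131.6
Vm = 59.6 · log₁₀(0.199) = 59.6 × (-0.7011) = -41.79 mV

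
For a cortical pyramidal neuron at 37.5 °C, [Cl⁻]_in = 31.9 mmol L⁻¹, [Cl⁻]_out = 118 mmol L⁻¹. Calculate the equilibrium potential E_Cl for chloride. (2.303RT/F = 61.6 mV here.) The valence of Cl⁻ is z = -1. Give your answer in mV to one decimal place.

E = (61.6/z) · log₁₀([Cl⁻]_out/[Cl⁻]_in) with z = -1.
For an anion, dividing by z = -1 reverses the sign.
= (61.6/-1) · log₁₀(118/31.9) = -61.60 · log₁₀(3.699)
= -61.60 · (0.5681) = -34.99 mV

-35.0 mV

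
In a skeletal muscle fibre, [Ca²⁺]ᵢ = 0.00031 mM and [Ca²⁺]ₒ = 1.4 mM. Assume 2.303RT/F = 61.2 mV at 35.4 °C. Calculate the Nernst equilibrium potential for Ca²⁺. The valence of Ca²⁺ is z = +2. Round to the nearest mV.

112 mV

E = (61.2/z) · log₁₀([Ca²⁺]_out/[Ca²⁺]_in) with z = +2.
= (61.2/2) · log₁₀(1.4/0.00031) = 30.60 · log₁₀(4516)
= 30.60 · (3.6548) = 111.84 mV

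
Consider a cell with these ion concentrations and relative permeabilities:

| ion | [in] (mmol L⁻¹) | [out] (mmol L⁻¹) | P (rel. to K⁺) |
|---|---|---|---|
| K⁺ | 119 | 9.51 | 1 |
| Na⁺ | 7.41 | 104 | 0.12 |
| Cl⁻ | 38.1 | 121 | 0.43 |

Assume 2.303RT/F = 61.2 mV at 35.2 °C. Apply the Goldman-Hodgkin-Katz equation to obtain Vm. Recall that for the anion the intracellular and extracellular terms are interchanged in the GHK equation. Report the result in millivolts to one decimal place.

Vm = 61.2 · log₁₀[(Σ P·[cation]ₒ + Σ P·[anion]ᵢ) / (Σ P·[cation]ᵢ + Σ P·[anion]ₒ)]
Numerator = 1×9.51 + 0.12×104 + 0.43×38.1 = 38.37
Denominator = 1×119 + 0.12×7.41 + 0.43×121 = 171.9
Vm = 61.2 · log₁₀(0.2232) = 61.2 × (-0.6513) = -39.86 mV

-39.9 mV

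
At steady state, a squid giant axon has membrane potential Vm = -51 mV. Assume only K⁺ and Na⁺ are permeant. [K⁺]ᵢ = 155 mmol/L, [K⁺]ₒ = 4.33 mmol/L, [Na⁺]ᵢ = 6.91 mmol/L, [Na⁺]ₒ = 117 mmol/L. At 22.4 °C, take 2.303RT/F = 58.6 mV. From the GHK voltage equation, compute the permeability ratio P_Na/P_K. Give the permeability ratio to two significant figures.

0.14

Let α = P_Na/P_K. GHK: Vm = 58.6·log₁₀[(Kₒ + α·Naₒ)/(Kᵢ + α·Naᵢ)].
10^(Vm/58.6) = 10^(-51.0/58.6) = 0.1348
So 0.1348·(Kᵢ + α·Naᵢ) = Kₒ + α·Naₒ → α = (0.1348·155.0 − 4.33) / (117.0 − 0.1348·6.91)
α = (20.89 − 4.33) / (117.0 − 0.9315) = 16.56/116.1 = 0.1427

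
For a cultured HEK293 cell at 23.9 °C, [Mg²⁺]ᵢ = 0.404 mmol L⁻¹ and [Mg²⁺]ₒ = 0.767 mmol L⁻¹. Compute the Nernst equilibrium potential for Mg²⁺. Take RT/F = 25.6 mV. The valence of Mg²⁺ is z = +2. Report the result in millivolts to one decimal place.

8.2 mV

E = (25.6/z) · ln([Mg²⁺]_out/[Mg²⁺]_in) with z = +2.
= (25.6/2) · ln(0.767/0.404) = 12.80 · ln(1.899)
= 12.80 · (0.6411) = 8.21 mV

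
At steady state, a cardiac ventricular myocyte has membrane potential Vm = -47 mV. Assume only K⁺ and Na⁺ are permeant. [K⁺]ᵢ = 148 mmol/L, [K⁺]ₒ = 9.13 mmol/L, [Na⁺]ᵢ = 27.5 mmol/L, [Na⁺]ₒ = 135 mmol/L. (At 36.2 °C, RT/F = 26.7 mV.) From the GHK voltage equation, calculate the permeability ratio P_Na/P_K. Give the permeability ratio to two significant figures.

Let α = P_Na/P_K. GHK: Vm = 26.7·ln[(Kₒ + α·Naₒ)/(Kᵢ + α·Naᵢ)].
e^(Vm/26.7) = e^(-47.0/26.7) = 0.17199
So 0.17199·(Kᵢ + α·Naᵢ) = Kₒ + α·Naₒ → α = (0.17199·148.0 − 9.13) / (135.0 − 0.17199·27.5)
α = (25.46 − 9.13) / (135.0 − 4.73) = 16.33/130.3 = 0.1253

0.13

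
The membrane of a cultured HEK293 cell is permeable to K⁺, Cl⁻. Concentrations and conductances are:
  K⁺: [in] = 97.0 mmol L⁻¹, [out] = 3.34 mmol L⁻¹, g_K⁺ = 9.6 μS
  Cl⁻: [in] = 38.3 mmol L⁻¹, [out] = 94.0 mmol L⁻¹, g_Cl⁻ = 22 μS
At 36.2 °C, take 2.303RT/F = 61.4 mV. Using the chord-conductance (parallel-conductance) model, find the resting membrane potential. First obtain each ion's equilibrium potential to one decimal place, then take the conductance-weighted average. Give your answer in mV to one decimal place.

E_K⁺ = (61.4/1)·log₁₀(3.34/97.0) = -89.8 mV
E_Cl⁻ = (61.4/-1)·log₁₀(94.0/38.3) = -23.9 mV
Vm = (Σ gᵢEᵢ)/(Σ gᵢ) = (9.6·-89.8 + 22·-23.9) / (9.6 + 22)
= -1387.88 / 31.6 = -43.92 mV

-43.9 mV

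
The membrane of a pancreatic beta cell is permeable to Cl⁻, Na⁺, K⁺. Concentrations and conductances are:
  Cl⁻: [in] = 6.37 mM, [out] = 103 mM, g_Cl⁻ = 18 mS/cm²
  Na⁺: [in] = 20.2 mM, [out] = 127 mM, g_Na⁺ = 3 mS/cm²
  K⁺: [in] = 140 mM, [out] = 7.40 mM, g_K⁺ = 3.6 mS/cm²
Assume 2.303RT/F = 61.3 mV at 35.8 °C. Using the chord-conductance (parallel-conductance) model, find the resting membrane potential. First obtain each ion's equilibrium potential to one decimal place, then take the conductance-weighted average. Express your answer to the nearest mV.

E_Cl⁻ = (61.3/-1)·log₁₀(103/6.37) = -74.1 mV
E_Na⁺ = (61.3/1)·log₁₀(127/20.2) = 48.9 mV
E_K⁺ = (61.3/1)·log₁₀(7.40/140) = -78.3 mV
Vm = (Σ gᵢEᵢ)/(Σ gᵢ) = (18·-74.1 + 3·48.9 + 3.6·-78.3) / (18 + 3 + 3.6)
= -1468.98 / 24.6 = -59.71 mV

-60 mV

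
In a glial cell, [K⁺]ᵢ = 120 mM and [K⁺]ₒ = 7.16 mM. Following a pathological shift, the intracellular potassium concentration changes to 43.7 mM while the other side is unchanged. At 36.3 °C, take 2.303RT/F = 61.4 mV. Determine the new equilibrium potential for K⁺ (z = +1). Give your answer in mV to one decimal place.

-48.2 mV

After the shift: [K⁺]_out = 7.16, [K⁺]_in = 43.7 mM.
E_new = (61.4/1)·log₁₀(7.16/43.7) = 61.40 · (-0.7856) = -48.23 mV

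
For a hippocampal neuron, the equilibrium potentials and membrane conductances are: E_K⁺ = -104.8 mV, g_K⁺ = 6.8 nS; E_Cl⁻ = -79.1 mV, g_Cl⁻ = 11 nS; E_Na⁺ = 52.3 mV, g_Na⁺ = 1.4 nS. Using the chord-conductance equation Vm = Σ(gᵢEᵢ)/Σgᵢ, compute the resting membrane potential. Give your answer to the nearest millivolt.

Σ gᵢEᵢ = 6.8·(-104.8) + 11·(-79.1) + 1.4·(52.3) = -1509.52
Σ gᵢ = 6.8 + 11 + 1.4 = 19.2
Vm = -1509.52 / 19.2 = -78.62 mV

-79 mV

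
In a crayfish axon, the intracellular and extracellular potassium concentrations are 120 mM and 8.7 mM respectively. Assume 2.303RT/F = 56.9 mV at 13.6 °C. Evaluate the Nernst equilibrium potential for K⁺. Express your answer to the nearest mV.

-65 mV

E = (56.9/z) · log₁₀([K⁺]_out/[K⁺]_in) with z = +1.
= (56.9/1) · log₁₀(8.7/120) = 56.90 · log₁₀(0.0725)
= 56.90 · (-1.1397) = -64.85 mV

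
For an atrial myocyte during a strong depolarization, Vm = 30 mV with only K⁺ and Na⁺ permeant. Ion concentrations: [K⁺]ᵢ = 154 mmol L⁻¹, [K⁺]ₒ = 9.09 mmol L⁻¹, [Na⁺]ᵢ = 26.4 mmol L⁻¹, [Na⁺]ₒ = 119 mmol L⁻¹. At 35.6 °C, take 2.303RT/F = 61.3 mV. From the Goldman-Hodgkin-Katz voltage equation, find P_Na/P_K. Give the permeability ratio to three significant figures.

Let α = P_Na/P_K. GHK: Vm = 61.3·log₁₀[(Kₒ + α·Naₒ)/(Kᵢ + α·Naᵢ)].
10^(Vm/61.3) = 10^(30.0/61.3) = 3.086
So 3.086·(Kᵢ + α·Naᵢ) = Kₒ + α·Naₒ → α = (3.086·154.0 − 9.09) / (119.0 − 3.086·26.4)
α = (475.2 − 9.09) / (119.0 − 81.47) = 466.2/37.53 = 12.42

12.4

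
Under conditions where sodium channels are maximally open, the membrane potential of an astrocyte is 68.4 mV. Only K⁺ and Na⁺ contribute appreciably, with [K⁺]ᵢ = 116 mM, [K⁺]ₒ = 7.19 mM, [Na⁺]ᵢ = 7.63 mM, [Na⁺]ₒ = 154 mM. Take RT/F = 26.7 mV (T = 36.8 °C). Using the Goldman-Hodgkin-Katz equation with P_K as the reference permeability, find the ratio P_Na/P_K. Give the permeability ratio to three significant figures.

27.1

Let α = P_Na/P_K. GHK: Vm = 26.7·ln[(Kₒ + α·Naₒ)/(Kᵢ + α·Naᵢ)].
e^(Vm/26.7) = e^(68.4/26.7) = 12.959
So 12.959·(Kᵢ + α·Naᵢ) = Kₒ + α·Naₒ → α = (12.959·116.0 − 7.19) / (154.0 − 12.959·7.63)
α = (1503 − 7.19) / (154.0 − 98.88) = 1496/55.12 = 27.14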